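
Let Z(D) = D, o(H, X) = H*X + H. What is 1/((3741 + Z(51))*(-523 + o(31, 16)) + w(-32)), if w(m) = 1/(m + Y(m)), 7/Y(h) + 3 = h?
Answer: 161/2442043 ≈ 6.5928e-5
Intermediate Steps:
o(H, X) = H + H*X
Y(h) = 7/(-3 + h)
w(m) = 1/(m + 7/(-3 + m))
1/((3741 + Z(51))*(-523 + o(31, 16)) + w(-32)) = 1/((3741 + 51)*(-523 + 31*(1 + 16)) + (-3 - 32)/(7 - 32*(-3 - 32))) = 1/(3792*(-523 + 31*17) - 35/(7 - 32*(-35))) = 1/(3792*(-523 + 527) - 35/(7 + 1120)) = 1/(3792*4 - 35/1127) = 1/(15168 + (1/1127)*(-35)) = 1/(15168 - 5/161) = 1/(2442043/161) = 161/2442043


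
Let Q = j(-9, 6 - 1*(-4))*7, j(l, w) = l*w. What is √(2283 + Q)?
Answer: √1653 ≈ 40.657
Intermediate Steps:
Q = -630 (Q = -9*(6 - 1*(-4))*7 = -9*(6 + 4)*7 = -9*10*7 = -90*7 = -630)
√(2283 + Q) = √(2283 - 630) = √1653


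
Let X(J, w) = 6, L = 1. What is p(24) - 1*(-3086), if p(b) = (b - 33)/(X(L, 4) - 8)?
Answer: 6181/2 ≈ 3090.5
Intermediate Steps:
p(b) = 33/2 - b/2 (p(b) = (b - 33)/(6 - 8) = (-33 + b)/(-2) = (-33 + b)*(-½) = 33/2 - b/2)
p(24) - 1*(-3086) = (33/2 - ½*24) - 1*(-3086) = (33/2 - 12) + 3086 = 9/2 + 3086 = 6181/2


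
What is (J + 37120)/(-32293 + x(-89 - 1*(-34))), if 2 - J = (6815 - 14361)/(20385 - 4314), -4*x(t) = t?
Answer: -216943712/188639937 ≈ -1.1500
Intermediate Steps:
x(t) = -t/4
J = 3608/1461 (J = 2 - (6815 - 14361)/(20385 - 4314) = 2 - (-7546)/16071 = 2 - 1*(-686/1461) = 2 + 686/1461 = 3608/1461 ≈ 2.4695)
(J + 37120)/(-32293 + x(-89 - 1*(-34))) = (3608/1461 + 37120)/(-32293 - (-89 - 1*(-34))/4) = 54235928/(1461*(-32293 - (-89 + 34)/4)) = 54235928/(1461*(-32293 - ¼*(-55))) = 54235928/(1461*(-32293 + 55/4)) = 54235928/(1461*(-129117/4)) = (54235928/1461)*(-4/129117) = -216943712/188639937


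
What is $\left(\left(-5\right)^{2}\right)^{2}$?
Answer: $625$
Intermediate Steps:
$\left(\left(-5\right)^{2}\right)^{2} = 25^{2} = 625$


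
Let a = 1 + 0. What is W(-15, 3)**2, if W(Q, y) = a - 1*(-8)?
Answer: 81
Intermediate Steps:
a = 1
W(Q, y) = 9 (W(Q, y) = 1 - 1*(-8) = 1 + 8 = 9)
W(-15, 3)**2 = 9**2 = 81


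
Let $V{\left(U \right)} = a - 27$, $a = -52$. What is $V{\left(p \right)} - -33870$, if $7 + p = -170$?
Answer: $33791$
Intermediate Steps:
$p = -177$ ($p = -7 - 170 = -177$)
$V{\left(U \right)} = -79$ ($V{\left(U \right)} = -52 - 27 = -79$)
$V{\left(p \right)} - -33870 = -79 - -33870 = -79 + 33870 = 33791$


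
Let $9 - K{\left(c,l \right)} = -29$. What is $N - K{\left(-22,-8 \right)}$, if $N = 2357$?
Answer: $2319$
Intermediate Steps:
$K{\left(c,l \right)} = 38$ ($K{\left(c,l \right)} = 9 - -29 = 9 + 29 = 38$)
$N - K{\left(-22,-8 \right)} = 2357 - 38 = 2319$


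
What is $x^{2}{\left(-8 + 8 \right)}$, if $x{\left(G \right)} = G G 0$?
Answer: $0$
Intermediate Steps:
$x{\left(G \right)} = 0$ ($x{\left(G \right)} = G^{2} \cdot 0 = 0$)
$x^{2}{\left(-8 + 8 \right)} = 0^{2} = 0$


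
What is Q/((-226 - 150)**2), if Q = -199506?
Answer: -99753/70688 ≈ -1.4112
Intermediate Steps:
Q/((-226 - 150)**2) = -199506/(-226 - 150)**2 = -199506/((-376)**2) = -199506/141376 = -199506*1/141376 = -99753/70688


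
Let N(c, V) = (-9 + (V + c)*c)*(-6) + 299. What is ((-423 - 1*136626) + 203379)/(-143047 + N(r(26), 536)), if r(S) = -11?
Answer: -33165/54022 ≈ -0.61392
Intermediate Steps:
N(c, V) = 353 - 6*c*(V + c) (N(c, V) = (-9 + c*(V + c))*(-6) + 299 = (54 - 6*c*(V + c)) + 299 = 353 - 6*c*(V + c))
((-423 - 1*136626) + 203379)/(-143047 + N(r(26), 536)) = ((-423 - 1*136626) + 203379)/(-143047 + (353 - 6*(-11)² - 6*536*(-11))) = ((-423 - 136626) + 203379)/(-143047 + (353 - 6*121 + 35376)) = (-137049 + 203379)/(-143047 + (353 - 726 + 35376)) = 66330/(-143047 + 35003) = 66330/(-108044) = 66330*(-1/108044) = -33165/54022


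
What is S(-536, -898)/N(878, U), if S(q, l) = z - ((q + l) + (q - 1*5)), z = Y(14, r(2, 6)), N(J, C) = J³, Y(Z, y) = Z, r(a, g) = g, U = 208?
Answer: 1989/676836152 ≈ 2.9387e-6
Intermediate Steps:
z = 14
S(q, l) = 19 - l - 2*q (S(q, l) = 14 - ((q + l) + (q - 1*5)) = 14 - ((l + q) + (q - 5)) = 14 - ((l + q) + (-5 + q)) = 14 - (-5 + l + 2*q) = 14 + (5 - l - 2*q) = 19 - l - 2*q)
S(-536, -898)/N(878, U) = (19 - 1*(-898) - 2*(-536))/(878³) = (19 + 898 + 1072)/676836152 = 1989*(1/676836152) = 1989/676836152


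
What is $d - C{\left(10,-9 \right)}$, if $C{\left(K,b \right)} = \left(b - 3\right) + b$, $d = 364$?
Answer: $385$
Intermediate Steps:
$C{\left(K,b \right)} = -3 + 2 b$ ($C{\left(K,b \right)} = \left(-3 + b\right) + b = -3 + 2 b$)
$d - C{\left(10,-9 \right)} = 364 - \left(-3 + 2 \left(-9\right)\right) = 364 - \left(-3 - 18\right) = 364 - -21 = 364 + 21 = 385$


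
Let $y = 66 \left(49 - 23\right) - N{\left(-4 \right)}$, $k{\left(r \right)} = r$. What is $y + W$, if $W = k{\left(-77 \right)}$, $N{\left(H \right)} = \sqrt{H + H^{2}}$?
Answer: $1639 - 2 \sqrt{3} \approx 1635.5$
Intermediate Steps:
$W = -77$
$y = 1716 - 2 \sqrt{3}$ ($y = 66 \left(49 - 23\right) - \sqrt{- 4 \left(1 - 4\right)} = 66 \cdot 26 - \sqrt{\left(-4\right) \left(-3\right)} = 1716 - \sqrt{12} = 1716 - 2 \sqrt{3} \approx 1712.5$)
$y + W = \left(1716 - 2 \sqrt{3}\right) - 77 = 1639 - 2 \sqrt{3}$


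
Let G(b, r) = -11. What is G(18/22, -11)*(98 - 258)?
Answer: 1760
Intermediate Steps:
G(18/22, -11)*(98 - 258) = -11*(98 - 258) = -11*(-160) = 1760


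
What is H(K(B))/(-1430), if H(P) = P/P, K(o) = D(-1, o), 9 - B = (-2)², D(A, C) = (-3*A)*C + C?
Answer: -1/1430 ≈ -0.00069930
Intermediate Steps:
D(A, C) = C - 3*A*C (D(A, C) = -3*A*C + C = C - 3*A*C)
B = 5 (B = 9 - 1*(-2)² = 9 - 1*4 = 9 - 4 = 5)
K(o) = 4*o (K(o) = o*(1 - 3*(-1)) = o*(1 + 3) = o*4 = 4*o)
H(P) = 1
H(K(B))/(-1430) = 1/(-1430) = 1*(-1/1430) = -1/1430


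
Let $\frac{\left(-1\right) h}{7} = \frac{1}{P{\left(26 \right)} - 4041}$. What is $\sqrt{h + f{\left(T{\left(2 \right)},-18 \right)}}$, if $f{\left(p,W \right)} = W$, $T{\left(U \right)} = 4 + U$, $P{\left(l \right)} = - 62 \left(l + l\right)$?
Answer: $\frac{i \sqrt{949993195}}{7265} \approx 4.2425 i$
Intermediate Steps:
$P{\left(l \right)} = - 124 l$ ($P{\left(l \right)} = - 62 \cdot 2 l = - 124 l$)
$h = \frac{7}{7265}$ ($h = - \frac{7}{\left(-124\right) 26 - 4041} = - \frac{7}{-3224 - 4041} = - \frac{7}{-7265} = \left(-7\right) \left(- \frac{1}{7265}\right) = \frac{7}{7265} \approx 0.00096352$)
$\sqrt{h + f{\left(T{\left(2 \right)},-18 \right)}} = \sqrt{\frac{7}{7265} - 18} = \sqrt{- \frac{130763}{7265}} = \frac{i \sqrt{949993195}}{7265}$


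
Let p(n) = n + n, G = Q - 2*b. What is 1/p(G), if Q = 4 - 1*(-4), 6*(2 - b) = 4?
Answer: 3/32 ≈ 0.093750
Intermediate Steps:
b = 4/3 (b = 2 - ⅙*4 = 2 - ⅔ = 4/3 ≈ 1.3333)
Q = 8 (Q = 4 + 4 = 8)
G = 16/3 (G = 8 - 2*4/3 = 8 - 8/3 = 16/3 ≈ 5.3333)
p(n) = 2*n
1/p(G) = 1/(2*(16/3)) = 1/(32/3) = 3/32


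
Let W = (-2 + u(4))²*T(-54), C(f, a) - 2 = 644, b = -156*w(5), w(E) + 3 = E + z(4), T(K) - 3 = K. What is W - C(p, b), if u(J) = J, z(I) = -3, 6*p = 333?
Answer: -850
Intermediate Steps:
p = 111/2 (p = (⅙)*333 = 111/2 ≈ 55.500)
T(K) = 3 + K
w(E) = -6 + E (w(E) = -3 + (E - 3) = -3 + (-3 + E) = -6 + E)
b = 156 (b = -156*(-6 + 5) = -156*(-1) = 156)
C(f, a) = 646 (C(f, a) = 2 + 644 = 646)
W = -204 (W = (-2 + 4)²*(3 - 54) = 2²*(-51) = 4*(-51) = -204)
W - C(p, b) = -204 - 1*646 = -204 - 646 = -850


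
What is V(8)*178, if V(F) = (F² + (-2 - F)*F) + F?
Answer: -1424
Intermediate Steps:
V(F) = F + F² + F*(-2 - F) (V(F) = (F² + F*(-2 - F)) + F = F + F² + F*(-2 - F))
V(8)*178 = -1*8*178 = -8*178 = -1424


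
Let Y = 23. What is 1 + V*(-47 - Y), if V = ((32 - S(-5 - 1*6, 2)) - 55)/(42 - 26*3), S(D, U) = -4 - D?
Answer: -172/3 ≈ -57.333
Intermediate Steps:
V = ⅚ (V = ((32 - (-4 - (-5 - 1*6))) - 55)/(42 - 26*3) = ((32 - (-4 - (-5 - 6))) - 55)/(42 - 78) = ((32 - (-4 - 1*(-11))) - 55)/(-36) = ((32 - (-4 + 11)) - 55)*(-1/36) = ((32 - 1*7) - 55)*(-1/36) = ((32 - 7) - 55)*(-1/36) = (25 - 55)*(-1/36) = -30*(-1/36) = ⅚ ≈ 0.83333)
1 + V*(-47 - Y) = 1 + 5*(-47 - 1*23)/6 = 1 + 5*(-47 - 23)/6 = 1 + (⅚)*(-70) = 1 - 175/3 = -172/3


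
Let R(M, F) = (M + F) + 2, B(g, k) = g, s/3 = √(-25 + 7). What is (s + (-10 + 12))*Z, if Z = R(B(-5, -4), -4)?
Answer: -14 - 63*I*√2 ≈ -14.0 - 89.095*I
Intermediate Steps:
s = 9*I*√2 (s = 3*√(-25 + 7) = 3*√(-18) = 3*(3*I*√2) = 9*I*√2 ≈ 12.728*I)
R(M, F) = 2 + F + M (R(M, F) = (F + M) + 2 = 2 + F + M)
Z = -7 (Z = 2 - 4 - 5 = -7)
(s + (-10 + 12))*Z = (9*I*√2 + (-10 + 12))*(-7) = (9*I*√2 + 2)*(-7) = (2 + 9*I*√2)*(-7) = -14 - 63*I*√2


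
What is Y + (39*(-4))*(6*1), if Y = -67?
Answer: -1003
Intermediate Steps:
Y + (39*(-4))*(6*1) = -67 + (39*(-4))*(6*1) = -67 - 156*6 = -67 - 936 = -1003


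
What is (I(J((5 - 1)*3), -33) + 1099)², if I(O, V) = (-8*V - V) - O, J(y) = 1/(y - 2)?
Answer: 194853681/100 ≈ 1.9485e+6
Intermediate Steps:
J(y) = 1/(-2 + y)
I(O, V) = -O - 9*V (I(O, V) = -9*V - O = -O - 9*V)
(I(J((5 - 1)*3), -33) + 1099)² = ((-1/(-2 + (5 - 1)*3) - 9*(-33)) + 1099)² = ((-1/(-2 + 4*3) + 297) + 1099)² = ((-1/(-2 + 12) + 297) + 1099)² = ((-1/10 + 297) + 1099)² = ((-1*⅒ + 297) + 1099)² = ((-⅒ + 297) + 1099)² = (2969/10 + 1099)² = (13959/10)² = 194853681/100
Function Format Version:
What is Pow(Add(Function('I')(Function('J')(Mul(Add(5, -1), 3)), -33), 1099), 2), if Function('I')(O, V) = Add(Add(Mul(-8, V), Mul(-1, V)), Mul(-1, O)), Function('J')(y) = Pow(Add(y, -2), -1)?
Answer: Rational(194853681, 100) ≈ 1.9485e+6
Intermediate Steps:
Function('J')(y) = Pow(Add(-2, y), -1)
Function('I')(O, V) = Add(Mul(-1, O), Mul(-9, V)) (Function('I')(O, V) = Add(Mul(-9, V), Mul(-1, O)) = Add(Mul(-1, O), Mul(-9, V)))
Pow(Add(Function('I')(Function('J')(Mul(Add(5, -1), 3)), -33), 1099), 2) = Pow(Add(Add(Mul(-1, Pow(Add(-2, Mul(Add(5, -1), 3)), -1)), Mul(-9, -33)), 1099), 2) = Pow(Add(Add(Mul(-1, Pow(Add(-2, Mul(4, 3)), -1)), 297), 1099), 2) = Pow(Add(Add(Mul(-1, Pow(Add(-2, 12), -1)), 297), 1099), 2) = Pow(Add(Add(Mul(-1, Pow(10, -1)), 297), 1099), 2) = Pow(Add(Add(Mul(-1, Rational(1, 10)), 297), 1099), 2) = Pow(Add(Add(Rational(-1, 10), 297), 1099), 2) = Pow(Add(Rational(2969, 10), 1099), 2) = Pow(Rational(13959, 10), 2) = Rational(194853681, 100)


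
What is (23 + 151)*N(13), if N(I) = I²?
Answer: 29406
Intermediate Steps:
(23 + 151)*N(13) = (23 + 151)*13² = 174*169 = 29406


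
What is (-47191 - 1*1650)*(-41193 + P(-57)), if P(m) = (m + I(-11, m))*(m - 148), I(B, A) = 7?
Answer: 1511287063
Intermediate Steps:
P(m) = (-148 + m)*(7 + m) (P(m) = (m + 7)*(m - 148) = (7 + m)*(-148 + m) = (-148 + m)*(7 + m))
(-47191 - 1*1650)*(-41193 + P(-57)) = (-47191 - 1*1650)*(-41193 + (-1036 + (-57)**2 - 141*(-57))) = (-47191 - 1650)*(-41193 + (-1036 + 3249 + 8037)) = -48841*(-41193 + 10250) = -48841*(-30943) = 1511287063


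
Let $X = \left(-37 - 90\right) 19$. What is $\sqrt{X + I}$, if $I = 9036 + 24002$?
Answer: $175$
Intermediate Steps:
$X = -2413$ ($X = \left(-127\right) 19 = -2413$)
$I = 33038$
$\sqrt{X + I} = \sqrt{-2413 + 33038} = \sqrt{30625} = 175$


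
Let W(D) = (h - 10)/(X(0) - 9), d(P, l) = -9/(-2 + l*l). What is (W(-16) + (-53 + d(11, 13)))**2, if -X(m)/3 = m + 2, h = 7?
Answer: 1947721689/697225 ≈ 2793.5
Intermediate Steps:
X(m) = -6 - 3*m (X(m) = -3*(m + 2) = -3*(2 + m) = -6 - 3*m)
d(P, l) = -9/(-2 + l**2)
W(D) = 1/5 (W(D) = (7 - 10)/((-6 - 3*0) - 9) = -3/((-6 + 0) - 9) = -3/(-6 - 9) = -3/(-15) = -3*(-1/15) = 1/5)
(W(-16) + (-53 + d(11, 13)))**2 = (1/5 + (-53 - 9/(-2 + 13**2)))**2 = (1/5 + (-53 - 9/(-2 + 169)))**2 = (1/5 + (-53 - 9/167))**2 = (1/5 - 8860/167)**2 = (-44133/835)**2 = 1947721689/697225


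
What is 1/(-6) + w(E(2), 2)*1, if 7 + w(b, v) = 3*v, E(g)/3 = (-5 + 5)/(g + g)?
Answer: -7/6 ≈ -1.1667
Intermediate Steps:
E(g) = 0 (E(g) = 3*((-5 + 5)/(g + g)) = 3*(0/((2*g))) = 3*(0*(1/(2*g))) = 3*0 = 0)
w(b, v) = -7 + 3*v
1/(-6) + w(E(2), 2)*1 = 1/(-6) + (-7 + 3*2)*1 = -1/6 + (-7 + 6)*1 = -1/6 - 1*1 = -1/6 - 1 = -7/6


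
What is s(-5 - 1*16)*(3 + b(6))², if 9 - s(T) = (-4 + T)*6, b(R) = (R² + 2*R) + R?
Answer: 516591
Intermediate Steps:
b(R) = R² + 3*R
s(T) = 33 - 6*T (s(T) = 9 - (-4 + T)*6 = 9 - (-24 + 6*T) = 9 + (24 - 6*T) = 33 - 6*T)
s(-5 - 1*16)*(3 + b(6))² = (33 - 6*(-5 - 1*16))*(3 + 6*(3 + 6))² = (33 - 6*(-5 - 16))*(3 + 6*9)² = (33 - 6*(-21))*(3 + 54)² = (33 + 126)*57² = 159*3249 = 516591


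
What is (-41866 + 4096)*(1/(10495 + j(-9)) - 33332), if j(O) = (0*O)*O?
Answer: 2642535286806/2099 ≈ 1.2590e+9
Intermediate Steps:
j(O) = 0 (j(O) = 0*O = 0)
(-41866 + 4096)*(1/(10495 + j(-9)) - 33332) = (-41866 + 4096)*(1/(10495 + 0) - 33332) = -37770*(1/10495 - 33332) = -37770*(-349819339/10495) = 2642535286806/2099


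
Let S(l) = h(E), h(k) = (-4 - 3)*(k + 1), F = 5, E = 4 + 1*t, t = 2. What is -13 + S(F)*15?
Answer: -748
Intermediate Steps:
E = 6 (E = 4 + 1*2 = 4 + 2 = 6)
h(k) = -7 - 7*k (h(k) = -7*(1 + k) = -7 - 7*k)
S(l) = -49 (S(l) = -7 - 7*6 = -7 - 42 = -49)
-13 + S(F)*15 = -13 - 49*15 = -13 - 735 = -748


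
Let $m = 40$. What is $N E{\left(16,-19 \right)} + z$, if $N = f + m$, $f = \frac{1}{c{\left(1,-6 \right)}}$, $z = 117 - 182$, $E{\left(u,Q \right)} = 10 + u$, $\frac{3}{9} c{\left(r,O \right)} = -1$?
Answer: $\frac{2899}{3} \approx 966.33$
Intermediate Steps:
$c{\left(r,O \right)} = -3$ ($c{\left(r,O \right)} = 3 \left(-1\right) = -3$)
$z = -65$
$f = - \frac{1}{3}$ ($f = \frac{1}{-3} = - \frac{1}{3} \approx -0.33333$)
$N = \frac{119}{3}$ ($N = - \frac{1}{3} + 40 = \frac{119}{3} \approx 39.667$)
$N E{\left(16,-19 \right)} + z = \frac{119 \left(10 + 16\right)}{3} - 65 = \frac{119}{3} \cdot 26 - 65 = \frac{3094}{3} - 65 = \frac{2899}{3}$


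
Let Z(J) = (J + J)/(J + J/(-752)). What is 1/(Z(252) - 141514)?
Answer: -751/106275510 ≈ -7.0665e-6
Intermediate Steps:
Z(J) = 1504/751 (Z(J) = (2*J)/(J + J*(-1/752)) = (2*J)/(J - J/752) = (2*J)/((751*J/752)) = (2*J)*(752/(751*J)) = 1504/751)
1/(Z(252) - 141514) = 1/(1504/751 - 141514) = 1/(-106275510/751) = -751/106275510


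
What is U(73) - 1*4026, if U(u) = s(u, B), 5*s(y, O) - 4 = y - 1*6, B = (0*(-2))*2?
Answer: -20059/5 ≈ -4011.8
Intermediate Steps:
B = 0 (B = 0*2 = 0)
s(y, O) = -⅖ + y/5 (s(y, O) = ⅘ + (y - 1*6)/5 = ⅘ + (y - 6)/5 = ⅘ + (-6 + y)/5 = ⅘ + (-6/5 + y/5) = -⅖ + y/5)
U(u) = -⅖ + u/5
U(73) - 1*4026 = (-⅖ + (⅕)*73) - 1*4026 = (-⅖ + 73/5) - 4026 = 71/5 - 4026 = -20059/5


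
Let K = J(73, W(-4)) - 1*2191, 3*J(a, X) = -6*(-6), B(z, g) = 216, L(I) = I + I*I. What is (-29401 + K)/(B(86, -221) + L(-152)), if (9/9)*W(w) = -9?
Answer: -7895/5792 ≈ -1.3631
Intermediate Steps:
L(I) = I + I**2
W(w) = -9
J(a, X) = 12 (J(a, X) = (-6*(-6))/3 = (1/3)*36 = 12)
K = -2179 (K = 12 - 1*2191 = 12 - 2191 = -2179)
(-29401 + K)/(B(86, -221) + L(-152)) = (-29401 - 2179)/(216 - 152*(1 - 152)) = -31580/(216 - 152*(-151)) = -31580/(216 + 22952) = -31580/23168 = -31580*1/23168 = -7895/5792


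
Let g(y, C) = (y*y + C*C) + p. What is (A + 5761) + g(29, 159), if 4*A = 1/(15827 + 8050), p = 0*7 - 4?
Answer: 3044699533/95508 ≈ 31879.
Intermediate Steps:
p = -4 (p = 0 - 4 = -4)
A = 1/95508 (A = 1/(4*(15827 + 8050)) = (¼)/23877 = (¼)*(1/23877) = 1/95508 ≈ 1.0470e-5)
g(y, C) = -4 + C² + y² (g(y, C) = (y*y + C*C) - 4 = (y² + C²) - 4 = (C² + y²) - 4 = -4 + C² + y²)
(A + 5761) + g(29, 159) = (1/95508 + 5761) + (-4 + 159² + 29²) = 550221589/95508 + (-4 + 25281 + 841) = 550221589/95508 + 26118 = 3044699533/95508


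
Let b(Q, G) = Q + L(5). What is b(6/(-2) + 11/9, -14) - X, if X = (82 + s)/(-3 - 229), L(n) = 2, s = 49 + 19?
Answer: 907/1044 ≈ 0.86877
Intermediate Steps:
s = 68
b(Q, G) = 2 + Q (b(Q, G) = Q + 2 = 2 + Q)
X = -75/116 (X = (82 + 68)/(-3 - 229) = 150/(-232) = 150*(-1/232) = -75/116 ≈ -0.64655)
b(6/(-2) + 11/9, -14) - X = (2 + (6/(-2) + 11/9)) - 1*(-75/116) = (2 + (6*(-1/2) + 11*(1/9))) + 75/116 = (2 + (-3 + 11/9)) + 75/116 = (2 - 16/9) + 75/116 = 2/9 + 75/116 = 907/1044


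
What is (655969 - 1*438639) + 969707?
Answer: 1187037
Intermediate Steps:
(655969 - 1*438639) + 969707 = (655969 - 438639) + 969707 = 217330 + 969707 = 1187037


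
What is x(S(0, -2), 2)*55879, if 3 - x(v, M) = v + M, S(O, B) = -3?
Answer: 223516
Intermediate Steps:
x(v, M) = 3 - M - v (x(v, M) = 3 - (v + M) = 3 - (M + v) = 3 + (-M - v) = 3 - M - v)
x(S(0, -2), 2)*55879 = (3 - 1*2 - 1*(-3))*55879 = (3 - 2 + 3)*55879 = 4*55879 = 223516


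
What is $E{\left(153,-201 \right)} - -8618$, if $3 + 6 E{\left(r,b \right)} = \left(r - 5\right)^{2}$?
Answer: $\frac{73609}{6} \approx 12268.0$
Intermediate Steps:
$E{\left(r,b \right)} = - \frac{1}{2} + \frac{\left(-5 + r\right)^{2}}{6}$ ($E{\left(r,b \right)} = - \frac{1}{2} + \frac{\left(r - 5\right)^{2}}{6} = - \frac{1}{2} + \frac{\left(-5 + r\right)^{2}}{6}$)
$E{\left(153,-201 \right)} - -8618 = \left(- \frac{1}{2} + \frac{\left(-5 + 153\right)^{2}}{6}\right) - -8618 = \left(- \frac{1}{2} + \frac{148^{2}}{6}\right) + 8618 = \left(- \frac{1}{2} + \frac{1}{6} \cdot 21904\right) + 8618 = \left(- \frac{1}{2} + \frac{10952}{3}\right) + 8618 = \frac{21901}{6} + 8618 = \frac{73609}{6}$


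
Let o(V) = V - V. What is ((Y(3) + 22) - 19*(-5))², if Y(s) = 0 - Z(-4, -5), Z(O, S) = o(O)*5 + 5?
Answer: 12544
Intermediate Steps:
o(V) = 0
Z(O, S) = 5 (Z(O, S) = 0*5 + 5 = 0 + 5 = 5)
Y(s) = -5 (Y(s) = 0 - 1*5 = 0 - 5 = -5)
((Y(3) + 22) - 19*(-5))² = ((-5 + 22) - 19*(-5))² = (17 + 95)² = 112² = 12544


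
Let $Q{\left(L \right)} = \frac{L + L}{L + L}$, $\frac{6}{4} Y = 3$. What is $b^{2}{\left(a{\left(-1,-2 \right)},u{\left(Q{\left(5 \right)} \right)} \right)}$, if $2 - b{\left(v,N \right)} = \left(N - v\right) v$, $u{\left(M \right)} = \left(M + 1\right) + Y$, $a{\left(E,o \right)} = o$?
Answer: $196$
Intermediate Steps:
$Y = 2$ ($Y = \frac{2}{3} \cdot 3 = 2$)
$Q{\left(L \right)} = 1$ ($Q{\left(L \right)} = \frac{2 L}{2 L} = 2 L \frac{1}{2 L} = 1$)
$u{\left(M \right)} = 3 + M$ ($u{\left(M \right)} = \left(M + 1\right) + 2 = \left(1 + M\right) + 2 = 3 + M$)
$b{\left(v,N \right)} = 2 - v \left(N - v\right)$ ($b{\left(v,N \right)} = 2 - \left(N - v\right) v = 2 - v \left(N - v\right)$)
$b^{2}{\left(a{\left(-1,-2 \right)},u{\left(Q{\left(5 \right)} \right)} \right)} = \left(2 + \left(-2\right)^{2} - \left(3 + 1\right) \left(-2\right)\right)^{2} = \left(2 + 4 - 4 \left(-2\right)\right)^{2} = \left(2 + 4 + 8\right)^{2} = 14^{2} = 196$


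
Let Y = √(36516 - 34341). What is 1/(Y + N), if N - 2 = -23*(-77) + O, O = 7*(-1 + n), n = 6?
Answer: 1808/3266689 - 5*√87/3266689 ≈ 0.00053919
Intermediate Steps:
O = 35 (O = 7*(-1 + 6) = 7*5 = 35)
Y = 5*√87 (Y = √2175 = 5*√87 ≈ 46.637)
N = 1808 (N = 2 + (-23*(-77) + 35) = 2 + (1771 + 35) = 2 + 1806 = 1808)
1/(Y + N) = 1/(5*√87 + 1808) = 1/(1808 + 5*√87)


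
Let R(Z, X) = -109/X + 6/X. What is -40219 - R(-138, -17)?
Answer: -683826/17 ≈ -40225.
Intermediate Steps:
R(Z, X) = -103/X
-40219 - R(-138, -17) = -40219 - (-103)/(-17) = -40219 - (-103)*(-1)/17 = -40219 - 1*103/17 = -40219 - 103/17 = -683826/17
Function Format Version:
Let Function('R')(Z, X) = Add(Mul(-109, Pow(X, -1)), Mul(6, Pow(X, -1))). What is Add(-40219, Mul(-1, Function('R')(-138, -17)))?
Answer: Rational(-683826, 17) ≈ -40225.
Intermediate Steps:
Function('R')(Z, X) = Mul(-103, Pow(X, -1))
Add(-40219, Mul(-1, Function('R')(-138, -17))) = Add(-40219, Mul(-1, Mul(-103, Pow(-17, -1)))) = Add(-40219, Mul(-1, Mul(-103, Rational(-1, 17)))) = Add(-40219, Mul(-1, Rational(103, 17))) = Add(-40219, Rational(-103, 17)) = Rational(-683826, 17)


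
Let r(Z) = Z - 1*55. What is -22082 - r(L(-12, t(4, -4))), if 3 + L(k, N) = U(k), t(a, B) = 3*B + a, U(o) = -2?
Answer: -22022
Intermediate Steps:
t(a, B) = a + 3*B
L(k, N) = -5 (L(k, N) = -3 - 2 = -5)
r(Z) = -55 + Z (r(Z) = Z - 55 = -55 + Z)
-22082 - r(L(-12, t(4, -4))) = -22082 - (-55 - 5) = -22082 - 1*(-60) = -22082 + 60 = -22022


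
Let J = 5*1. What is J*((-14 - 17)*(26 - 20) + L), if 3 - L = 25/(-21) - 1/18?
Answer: -114505/126 ≈ -908.77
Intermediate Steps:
J = 5
L = 535/126 (L = 3 - (25/(-21) - 1/18) = 3 - (25*(-1/21) - 1*1/18) = 3 - (-25/21 - 1/18) = 3 - 1*(-157/126) = 3 + 157/126 = 535/126 ≈ 4.2460)
J*((-14 - 17)*(26 - 20) + L) = 5*((-14 - 17)*(26 - 20) + 535/126) = 5*(-31*6 + 535/126) = 5*(-186 + 535/126) = 5*(-22901/126) = -114505/126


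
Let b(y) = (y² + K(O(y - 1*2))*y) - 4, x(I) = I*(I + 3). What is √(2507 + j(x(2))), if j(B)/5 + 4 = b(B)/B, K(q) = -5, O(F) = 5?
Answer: √2510 ≈ 50.100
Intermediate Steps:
x(I) = I*(3 + I)
b(y) = -4 + y² - 5*y (b(y) = (y² - 5*y) - 4 = -4 + y² - 5*y)
j(B) = -20 + 5*(-4 + B² - 5*B)/B (j(B) = -20 + 5*((-4 + B² - 5*B)/B) = -20 + 5*(-4 + B² - 5*B)/B)
√(2507 + j(x(2))) = √(2507 + (-45 - 20*1/(2*(3 + 2)) + 5*(2*(3 + 2)))) = √(2507 + (-45 - 20/(2*5) + 5*(2*5))) = √(2507 + (-45 - 20/10 + 5*10)) = √(2507 + (-45 - 20*⅒ + 50)) = √(2507 + (-45 - 2 + 50)) = √(2507 + 3) = √2510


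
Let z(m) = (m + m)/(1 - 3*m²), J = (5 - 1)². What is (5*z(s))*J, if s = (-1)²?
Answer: -80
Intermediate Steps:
s = 1
J = 16 (J = 4² = 16)
z(m) = 2*m/(1 - 3*m²) (z(m) = (2*m)/(1 - 3*m²) = 2*m/(1 - 3*m²))
(5*z(s))*J = (5*(-2*1/(-1 + 3*1²)))*16 = (5*(-2*1/(-1 + 3*1)))*16 = (5*(-2*1/(-1 + 3)))*16 = (5*(-2*1/2))*16 = (5*(-2*1*½))*16 = (5*(-1))*16 = -5*16 = -80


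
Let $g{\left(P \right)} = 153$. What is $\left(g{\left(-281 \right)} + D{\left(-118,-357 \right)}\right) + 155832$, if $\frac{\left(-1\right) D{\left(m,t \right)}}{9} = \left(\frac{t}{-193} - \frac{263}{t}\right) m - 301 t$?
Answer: $- \frac{18566091144}{22967} \approx -8.0838 \cdot 10^{5}$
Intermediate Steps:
$D{\left(m,t \right)} = 2709 t - 9 m \left(- \frac{263}{t} - \frac{t}{193}\right)$ ($D{\left(m,t \right)} = - 9 \left(\left(\frac{t}{-193} - \frac{263}{t}\right) m - 301 t\right) = - 9 \left(\left(t \left(- \frac{1}{193}\right) - \frac{263}{t}\right) m - 301 t\right) = - 9 \left(\left(- \frac{t}{193} - \frac{263}{t}\right) m - 301 t\right) = - 9 \left(\left(- \frac{263}{t} - \frac{t}{193}\right) m - 301 t\right) = - 9 \left(m \left(- \frac{263}{t} - \frac{t}{193}\right) - 301 t\right) = - 9 \left(- 301 t + m \left(- \frac{263}{t} - \frac{t}{193}\right)\right) = 2709 t - 9 m \left(- \frac{263}{t} - \frac{t}{193}\right)$)
$\left(g{\left(-281 \right)} + D{\left(-118,-357 \right)}\right) + 155832 = \left(153 + \frac{9 \left(50759 \left(-118\right) + \left(-357\right)^{2} \left(58093 - 118\right)\right)}{193 \left(-357\right)}\right) + 155832 = \left(153 + \frac{9}{193} \left(- \frac{1}{357}\right) \left(-5989562 + 127449 \cdot 57975\right)\right) + 155832 = \left(153 + \frac{9}{193} \left(- \frac{1}{357}\right) \left(-5989562 + 7388855775\right)\right) + 155832 = \left(153 + \frac{9}{193} \left(- \frac{1}{357}\right) 7382866213\right) + 155832 = \left(153 - \frac{22148598639}{22967}\right) + 155832 = - \frac{22145084688}{22967} + 155832 = - \frac{18566091144}{22967}$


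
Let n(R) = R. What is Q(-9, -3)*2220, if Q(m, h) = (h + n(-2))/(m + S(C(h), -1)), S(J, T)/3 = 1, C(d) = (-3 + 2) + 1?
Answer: 1850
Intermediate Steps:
C(d) = 0 (C(d) = -1 + 1 = 0)
S(J, T) = 3 (S(J, T) = 3*1 = 3)
Q(m, h) = (-2 + h)/(3 + m) (Q(m, h) = (h - 2)/(m + 3) = (-2 + h)/(3 + m))
Q(-9, -3)*2220 = ((-2 - 3)/(3 - 9))*2220 = (-5/(-6))*2220 = -1/6*(-5)*2220 = (5/6)*2220 = 1850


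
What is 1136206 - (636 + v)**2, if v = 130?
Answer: 549450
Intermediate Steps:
1136206 - (636 + v)**2 = 1136206 - (636 + 130)**2 = 1136206 - 1*766**2 = 1136206 - 1*586756 = 1136206 - 586756 = 549450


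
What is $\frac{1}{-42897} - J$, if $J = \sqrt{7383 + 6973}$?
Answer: $- \frac{1}{42897} - 2 \sqrt{3589} \approx -119.82$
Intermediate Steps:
$J = 2 \sqrt{3589}$ ($J = \sqrt{14356} = 2 \sqrt{3589} \approx 119.82$)
$\frac{1}{-42897} - J = \frac{1}{-42897} - 2 \sqrt{3589} = - \frac{1}{42897} - 2 \sqrt{3589}$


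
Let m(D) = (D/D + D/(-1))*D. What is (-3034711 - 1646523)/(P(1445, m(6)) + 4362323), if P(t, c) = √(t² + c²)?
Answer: -10210527373291/9514929933702 + 11703085*√83557/9514929933702 ≈ -1.0728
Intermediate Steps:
m(D) = D*(1 - D) (m(D) = (1 + D*(-1))*D = (1 - D)*D = D*(1 - D))
P(t, c) = √(c² + t²)
(-3034711 - 1646523)/(P(1445, m(6)) + 4362323) = (-3034711 - 1646523)/(√((6*(1 - 1*6))² + 1445²) + 4362323) = -4681234/(√((6*(1 - 6))² + 2088025) + 4362323) = -4681234/(√((6*(-5))² + 2088025) + 4362323) = -4681234/(√((-30)² + 2088025) + 4362323) = -4681234/(√(900 + 2088025) + 4362323) = -4681234/(√2088925 + 4362323) = -4681234/(5*√83557 + 4362323) = -4681234/(4362323 + 5*√83557)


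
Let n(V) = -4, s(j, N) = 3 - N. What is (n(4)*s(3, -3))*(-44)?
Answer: 1056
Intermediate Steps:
(n(4)*s(3, -3))*(-44) = -4*(3 - 1*(-3))*(-44) = -4*(3 + 3)*(-44) = -4*6*(-44) = -24*(-44) = 1056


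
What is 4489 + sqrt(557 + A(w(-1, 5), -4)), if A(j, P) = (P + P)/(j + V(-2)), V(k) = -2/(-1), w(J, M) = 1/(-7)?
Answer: 4489 + sqrt(93405)/13 ≈ 4512.5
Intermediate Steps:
w(J, M) = -1/7
V(k) = 2 (V(k) = -2*(-1) = 2)
A(j, P) = 2*P/(2 + j) (A(j, P) = (P + P)/(j + 2) = (2*P)/(2 + j) = 2*P/(2 + j))
4489 + sqrt(557 + A(w(-1, 5), -4)) = 4489 + sqrt(557 + 2*(-4)/(2 - 1/7)) = 4489 + sqrt(557 + 2*(-4)/(13/7)) = 4489 + sqrt(557 + 2*(-4)*(7/13)) = 4489 + sqrt(557 - 56/13) = 4489 + sqrt(7185/13) = 4489 + sqrt(93405)/13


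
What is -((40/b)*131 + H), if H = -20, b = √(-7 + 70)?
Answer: 20 - 5240*√7/21 ≈ -640.18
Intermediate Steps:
b = 3*√7 (b = √63 = 3*√7 ≈ 7.9373)
-((40/b)*131 + H) = -((40/((3*√7)))*131 - 20) = -((40*(√7/21))*131 - 20) = -((40*√7/21)*131 - 20) = -(5240*√7/21 - 20) = -(-20 + 5240*√7/21) = 20 - 5240*√7/21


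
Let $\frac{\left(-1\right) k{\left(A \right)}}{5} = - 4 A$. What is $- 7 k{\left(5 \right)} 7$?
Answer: $-4900$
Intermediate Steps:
$k{\left(A \right)} = 20 A$ ($k{\left(A \right)} = - 5 \left(- 4 A\right) = 20 A$)
$- 7 k{\left(5 \right)} 7 = - 7 \cdot 20 \cdot 5 \cdot 7 = \left(-7\right) 100 \cdot 7 = \left(-700\right) 7 = -4900$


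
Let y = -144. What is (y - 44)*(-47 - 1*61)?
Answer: 20304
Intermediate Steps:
(y - 44)*(-47 - 1*61) = (-144 - 44)*(-47 - 1*61) = -188*(-47 - 61) = -188*(-108) = 20304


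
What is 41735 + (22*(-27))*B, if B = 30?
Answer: 23915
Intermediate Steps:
41735 + (22*(-27))*B = 41735 + (22*(-27))*30 = 41735 - 594*30 = 41735 - 17820 = 23915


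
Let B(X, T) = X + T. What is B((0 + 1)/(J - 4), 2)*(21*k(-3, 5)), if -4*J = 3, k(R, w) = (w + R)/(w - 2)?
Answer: 476/19 ≈ 25.053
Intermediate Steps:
k(R, w) = (R + w)/(-2 + w)
J = -3/4 (J = -1/4*3 = -3/4 ≈ -0.75000)
B(X, T) = T + X
B((0 + 1)/(J - 4), 2)*(21*k(-3, 5)) = (2 + (0 + 1)/(-3/4 - 4))*(21*((-3 + 5)/(-2 + 5))) = (2 + 1/(-19/4))*(21*(2/3)) = (2 + 1*(-4/19))*(21*((1/3)*2)) = (2 - 4/19)*(21*(2/3)) = (34/19)*14 = 476/19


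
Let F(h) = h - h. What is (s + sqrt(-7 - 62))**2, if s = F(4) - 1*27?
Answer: (27 - I*sqrt(69))**2 ≈ 660.0 - 448.56*I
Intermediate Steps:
F(h) = 0
s = -27 (s = 0 - 1*27 = 0 - 27 = -27)
(s + sqrt(-7 - 62))**2 = (-27 + sqrt(-7 - 62))**2 = (-27 + sqrt(-69))**2 = (-27 + I*sqrt(69))**2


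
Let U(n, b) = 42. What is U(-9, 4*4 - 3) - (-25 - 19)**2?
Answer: -1894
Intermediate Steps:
U(-9, 4*4 - 3) - (-25 - 19)**2 = 42 - (-25 - 19)**2 = 42 - 1*(-44)**2 = 42 - 1*1936 = 42 - 1936 = -1894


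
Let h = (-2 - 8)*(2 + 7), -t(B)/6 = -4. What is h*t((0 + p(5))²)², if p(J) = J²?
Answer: -51840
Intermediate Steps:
t(B) = 24 (t(B) = -6*(-4) = 24)
h = -90 (h = -10*9 = -90)
h*t((0 + p(5))²)² = -90*24² = -90*576 = -51840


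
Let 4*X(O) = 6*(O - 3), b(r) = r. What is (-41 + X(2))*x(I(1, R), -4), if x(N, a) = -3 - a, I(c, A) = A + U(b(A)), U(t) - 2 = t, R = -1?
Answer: -85/2 ≈ -42.500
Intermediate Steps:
U(t) = 2 + t
X(O) = -9/2 + 3*O/2 (X(O) = (6*(O - 3))/4 = (6*(-3 + O))/4 = (-18 + 6*O)/4 = -9/2 + 3*O/2)
I(c, A) = 2 + 2*A (I(c, A) = A + (2 + A) = 2 + 2*A)
(-41 + X(2))*x(I(1, R), -4) = (-41 + (-9/2 + (3/2)*2))*(-3 - 1*(-4)) = (-41 + (-9/2 + 3))*(-3 + 4) = (-41 - 3/2)*1 = -85/2*1 = -85/2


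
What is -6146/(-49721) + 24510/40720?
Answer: 20984669/28923416 ≈ 0.72552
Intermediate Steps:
-6146/(-49721) + 24510/40720 = -6146*(-1/49721) + 24510*(1/40720) = 878/7103 + 2451/4072 = 20984669/28923416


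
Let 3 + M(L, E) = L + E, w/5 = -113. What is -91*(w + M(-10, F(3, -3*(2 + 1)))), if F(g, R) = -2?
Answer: 52780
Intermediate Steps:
w = -565 (w = 5*(-113) = -565)
M(L, E) = -3 + E + L (M(L, E) = -3 + (L + E) = -3 + (E + L) = -3 + E + L)
-91*(w + M(-10, F(3, -3*(2 + 1)))) = -91*(-565 + (-3 - 2 - 10)) = -91*(-565 - 15) = -91*(-580) = 52780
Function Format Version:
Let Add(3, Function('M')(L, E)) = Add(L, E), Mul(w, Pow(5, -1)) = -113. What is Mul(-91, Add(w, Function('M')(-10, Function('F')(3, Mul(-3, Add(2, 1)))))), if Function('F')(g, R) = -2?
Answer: 52780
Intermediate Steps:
w = -565 (w = Mul(5, -113) = -565)
Function('M')(L, E) = Add(-3, E, L) (Function('M')(L, E) = Add(-3, Add(L, E)) = Add(-3, Add(E, L)) = Add(-3, E, L))
Mul(-91, Add(w, Function('M')(-10, Function('F')(3, Mul(-3, Add(2, 1)))))) = Mul(-91, Add(-565, Add(-3, -2, -10))) = Mul(-91, Add(-565, -15)) = Mul(-91, -580) = 52780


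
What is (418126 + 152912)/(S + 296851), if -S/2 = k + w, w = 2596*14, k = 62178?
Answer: 190346/33269 ≈ 5.7214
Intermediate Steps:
w = 36344
S = -197044 (S = -2*(62178 + 36344) = -2*98522 = -197044)
(418126 + 152912)/(S + 296851) = (418126 + 152912)/(-197044 + 296851) = 571038/99807 = 571038*(1/99807) = 190346/33269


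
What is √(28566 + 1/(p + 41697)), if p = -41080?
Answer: 11*√89874071/617 ≈ 169.01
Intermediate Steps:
√(28566 + 1/(p + 41697)) = √(28566 + 1/(-41080 + 41697)) = √(28566 + 1/617) = √(17625223/617) = 11*√89874071/617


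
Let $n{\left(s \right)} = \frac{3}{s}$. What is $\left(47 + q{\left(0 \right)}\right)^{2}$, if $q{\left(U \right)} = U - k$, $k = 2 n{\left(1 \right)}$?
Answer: $1681$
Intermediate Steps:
$k = 6$ ($k = 2 \cdot \frac{3}{1} = 2 \cdot 3 \cdot 1 = 2 \cdot 3 = 6$)
$q{\left(U \right)} = -6 + U$ ($q{\left(U \right)} = U - 6 = -6 + U$)
$\left(47 + q{\left(0 \right)}\right)^{2} = \left(47 + \left(-6 + 0\right)\right)^{2} = \left(47 - 6\right)^{2} = 41^{2} = 1681$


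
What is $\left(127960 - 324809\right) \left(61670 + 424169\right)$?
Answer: $-95636921311$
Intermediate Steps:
$\left(127960 - 324809\right) \left(61670 + 424169\right) = \left(-196849\right) 485839 = -95636921311$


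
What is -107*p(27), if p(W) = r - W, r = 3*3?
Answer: 1926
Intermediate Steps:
r = 9
p(W) = 9 - W
-107*p(27) = -107*(9 - 1*27) = -107*(9 - 27) = -107*(-18) = 1926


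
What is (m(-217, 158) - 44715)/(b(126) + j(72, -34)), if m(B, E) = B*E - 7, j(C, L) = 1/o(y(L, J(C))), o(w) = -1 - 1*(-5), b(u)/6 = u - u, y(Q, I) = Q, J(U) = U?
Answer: -316032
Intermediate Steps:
b(u) = 0 (b(u) = 6*(u - u) = 6*0 = 0)
o(w) = 4 (o(w) = -1 + 5 = 4)
j(C, L) = 1/4
m(B, E) = -7 + B*E
(m(-217, 158) - 44715)/(b(126) + j(72, -34)) = ((-7 - 217*158) - 44715)/(0 + 1/4) = ((-7 - 34286) - 44715)/(1/4) = (-34293 - 44715)*4 = -79008*4 = -316032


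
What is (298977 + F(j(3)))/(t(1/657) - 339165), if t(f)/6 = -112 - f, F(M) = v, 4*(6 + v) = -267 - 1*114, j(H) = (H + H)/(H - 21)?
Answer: -261815157/297697220 ≈ -0.87947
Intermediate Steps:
j(H) = 2*H/(-21 + H) (j(H) = (2*H)/(-21 + H) = 2*H/(-21 + H))
v = -405/4 (v = -6 + (-267 - 1*114)/4 = -6 + (-267 - 114)/4 = -6 + (¼)*(-381) = -6 - 381/4 = -405/4 ≈ -101.25)
F(M) = -405/4
t(f) = -672 - 6*f (t(f) = 6*(-112 - f) = -672 - 6*f)
(298977 + F(j(3)))/(t(1/657) - 339165) = (298977 - 405/4)/((-672 - 6/657) - 339165) = 1195503/(4*((-672 - 6*1/657) - 339165)) = 1195503/(4*((-672 - 2/219) - 339165)) = 1195503/(4*(-147170/219 - 339165)) = 1195503/(4*(-74424305/219)) = (1195503/4)*(-219/74424305) = -261815157/297697220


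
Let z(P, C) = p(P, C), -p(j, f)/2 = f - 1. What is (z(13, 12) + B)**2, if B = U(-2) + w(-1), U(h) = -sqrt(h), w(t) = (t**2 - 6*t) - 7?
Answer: (22 + I*sqrt(2))**2 ≈ 482.0 + 62.225*I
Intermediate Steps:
w(t) = -7 + t**2 - 6*t
p(j, f) = 2 - 2*f (p(j, f) = -2*(f - 1) = -2*(-1 + f) = 2 - 2*f)
z(P, C) = 2 - 2*C
B = -I*sqrt(2) (B = -sqrt(-2) + (-7 + (-1)**2 - 6*(-1)) = -I*sqrt(2) + (-7 + 1 + 6) = -I*sqrt(2) + 0 = -I*sqrt(2) ≈ -1.4142*I)
(z(13, 12) + B)**2 = ((2 - 2*12) - I*sqrt(2))**2 = ((2 - 24) - I*sqrt(2))**2 = (-22 - I*sqrt(2))**2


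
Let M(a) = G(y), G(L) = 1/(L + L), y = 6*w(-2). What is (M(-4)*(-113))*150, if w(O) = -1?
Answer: 2825/2 ≈ 1412.5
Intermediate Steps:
y = -6 (y = 6*(-1) = -6)
G(L) = 1/(2*L)
M(a) = -1/12 (M(a) = (½)/(-6) = (½)*(-⅙) = -1/12)
(M(-4)*(-113))*150 = -1/12*(-113)*150 = (113/12)*150 = 2825/2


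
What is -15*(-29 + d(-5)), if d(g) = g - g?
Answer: 435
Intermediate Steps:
d(g) = 0
-15*(-29 + d(-5)) = -15*(-29 + 0) = -15*(-29) = 435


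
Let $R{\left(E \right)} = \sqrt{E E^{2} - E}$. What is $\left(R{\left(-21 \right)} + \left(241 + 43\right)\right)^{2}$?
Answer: $71416 + 1136 i \sqrt{2310} \approx 71416.0 + 54599.0 i$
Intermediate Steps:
$R{\left(E \right)} = \sqrt{E^{3} - E}$
$\left(R{\left(-21 \right)} + \left(241 + 43\right)\right)^{2} = \left(\sqrt{\left(-21\right)^{3} - -21} + \left(241 + 43\right)\right)^{2} = \left(\sqrt{-9261 + 21} + 284\right)^{2} = \left(\sqrt{-9240} + 284\right)^{2} = \left(2 i \sqrt{2310} + 284\right)^{2} = \left(284 + 2 i \sqrt{2310}\right)^{2}$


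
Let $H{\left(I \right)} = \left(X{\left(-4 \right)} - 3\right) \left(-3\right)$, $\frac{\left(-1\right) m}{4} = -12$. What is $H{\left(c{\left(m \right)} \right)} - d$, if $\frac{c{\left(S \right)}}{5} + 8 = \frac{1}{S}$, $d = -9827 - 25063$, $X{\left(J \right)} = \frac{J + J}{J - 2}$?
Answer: $34895$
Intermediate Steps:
$m = 48$ ($m = \left(-4\right) \left(-12\right) = 48$)
$X{\left(J \right)} = \frac{2 J}{-2 + J}$
$d = -34890$ ($d = -9827 - 25063 = -34890$)
$c{\left(S \right)} = -40 + \frac{5}{S}$
$H{\left(I \right)} = 5$ ($H{\left(I \right)} = \left(2 \left(-4\right) \frac{1}{-2 - 4} - 3\right) \left(-3\right) = \left(2 \left(-4\right) \frac{1}{-6} - 3\right) \left(-3\right) = \left(2 \left(-4\right) \left(- \frac{1}{6}\right) - 3\right) \left(-3\right) = \left(\frac{4}{3} - 3\right) \left(-3\right) = \left(- \frac{5}{3}\right) \left(-3\right) = 5$)
$H{\left(c{\left(m \right)} \right)} - d = 5 - -34890 = 5 + 34890 = 34895$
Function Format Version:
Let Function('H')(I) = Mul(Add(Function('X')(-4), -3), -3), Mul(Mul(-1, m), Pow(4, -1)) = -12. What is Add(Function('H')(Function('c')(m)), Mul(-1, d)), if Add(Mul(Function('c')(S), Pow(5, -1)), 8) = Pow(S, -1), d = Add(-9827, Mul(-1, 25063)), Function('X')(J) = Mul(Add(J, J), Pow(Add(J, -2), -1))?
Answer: 34895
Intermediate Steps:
m = 48 (m = Mul(-4, -12) = 48)
Function('X')(J) = Mul(2, J, Pow(Add(-2, J), -1)) (Function('X')(J) = Mul(Mul(2, J), Pow(Add(-2, J), -1)) = Mul(2, J, Pow(Add(-2, J), -1)))
d = -34890 (d = Add(-9827, -25063) = -34890)
Function('c')(S) = Add(-40, Mul(5, Pow(S, -1)))
Function('H')(I) = 5 (Function('H')(I) = Mul(Add(Mul(2, -4, Pow(Add(-2, -4), -1)), -3), -3) = Mul(Add(Mul(2, -4, Pow(-6, -1)), -3), -3) = Mul(Add(Mul(2, -4, Rational(-1, 6)), -3), -3) = Mul(Add(Rational(4, 3), -3), -3) = Mul(Rational(-5, 3), -3) = 5)
Add(Function('H')(Function('c')(m)), Mul(-1, d)) = Add(5, Mul(-1, -34890)) = Add(5, 34890) = 34895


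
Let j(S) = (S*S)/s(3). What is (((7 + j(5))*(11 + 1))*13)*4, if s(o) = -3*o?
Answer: 7904/3 ≈ 2634.7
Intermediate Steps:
j(S) = -S**2/9 (j(S) = (S*S)/((-3*3)) = S**2/(-9) = S**2*(-1/9) = -S**2/9)
(((7 + j(5))*(11 + 1))*13)*4 = (((7 - 1/9*5**2)*(11 + 1))*13)*4 = (((7 - 1/9*25)*12)*13)*4 = (((7 - 25/9)*12)*13)*4 = (((38/9)*12)*13)*4 = ((152/3)*13)*4 = (1976/3)*4 = 7904/3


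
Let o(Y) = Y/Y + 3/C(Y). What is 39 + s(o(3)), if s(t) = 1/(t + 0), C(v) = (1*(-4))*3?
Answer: 121/3 ≈ 40.333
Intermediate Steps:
C(v) = -12 (C(v) = -4*3 = -12)
o(Y) = ¾ (o(Y) = Y/Y + 3/(-12) = 1 + 3*(-1/12) = 1 - ¼ = ¾)
s(t) = 1/t
39 + s(o(3)) = 39 + 1/(¾) = 39 + 4/3 = 121/3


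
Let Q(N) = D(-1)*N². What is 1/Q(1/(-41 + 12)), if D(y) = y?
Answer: -841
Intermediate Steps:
Q(N) = -N²
1/Q(1/(-41 + 12)) = 1/(-(1/(-41 + 12))²) = 1/(-(1/(-29))²) = 1/(-(-1/29)²) = 1/(-1*1/841) = 1/(-1/841) = -841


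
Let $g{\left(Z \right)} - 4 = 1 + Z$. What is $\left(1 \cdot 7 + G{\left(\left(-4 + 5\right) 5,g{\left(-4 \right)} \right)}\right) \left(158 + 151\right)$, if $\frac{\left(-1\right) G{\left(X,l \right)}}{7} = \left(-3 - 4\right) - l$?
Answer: $19467$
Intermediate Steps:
$g{\left(Z \right)} = 5 + Z$ ($g{\left(Z \right)} = 4 + \left(1 + Z\right) = 5 + Z$)
$G{\left(X,l \right)} = 49 + 7 l$ ($G{\left(X,l \right)} = - 7 \left(\left(-3 - 4\right) - l\right) = - 7 \left(-7 - l\right) = 49 + 7 l$)
$\left(1 \cdot 7 + G{\left(\left(-4 + 5\right) 5,g{\left(-4 \right)} \right)}\right) \left(158 + 151\right) = \left(1 \cdot 7 + \left(49 + 7 \left(5 - 4\right)\right)\right) \left(158 + 151\right) = \left(7 + \left(49 + 7 \cdot 1\right)\right) 309 = \left(7 + \left(49 + 7\right)\right) 309 = \left(7 + 56\right) 309 = 63 \cdot 309 = 19467$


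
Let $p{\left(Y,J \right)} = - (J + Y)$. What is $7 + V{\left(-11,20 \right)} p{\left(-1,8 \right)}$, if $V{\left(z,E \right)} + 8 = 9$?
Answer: $0$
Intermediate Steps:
$V{\left(z,E \right)} = 1$ ($V{\left(z,E \right)} = -8 + 9 = 1$)
$p{\left(Y,J \right)} = - J - Y$
$7 + V{\left(-11,20 \right)} p{\left(-1,8 \right)} = 7 + 1 \left(\left(-1\right) 8 - -1\right) = 7 + 1 \left(-8 + 1\right) = 7 + 1 \left(-7\right) = 7 - 7 = 0$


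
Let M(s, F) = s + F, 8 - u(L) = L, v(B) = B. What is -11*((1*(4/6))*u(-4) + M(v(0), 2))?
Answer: -110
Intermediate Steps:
u(L) = 8 - L
M(s, F) = F + s
-11*((1*(4/6))*u(-4) + M(v(0), 2)) = -11*((1*(4/6))*(8 - 1*(-4)) + (2 + 0)) = -11*((1*(4*(⅙)))*(8 + 4) + 2) = -11*((1*(⅔))*12 + 2) = -11*((⅔)*12 + 2) = -11*(8 + 2) = -11*10 = -110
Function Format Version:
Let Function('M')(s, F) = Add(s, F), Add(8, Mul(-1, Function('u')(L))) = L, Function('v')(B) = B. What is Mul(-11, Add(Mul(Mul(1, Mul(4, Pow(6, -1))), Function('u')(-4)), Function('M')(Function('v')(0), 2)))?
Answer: -110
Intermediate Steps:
Function('u')(L) = Add(8, Mul(-1, L))
Function('M')(s, F) = Add(F, s)
Mul(-11, Add(Mul(Mul(1, Mul(4, Pow(6, -1))), Function('u')(-4)), Function('M')(Function('v')(0), 2))) = Mul(-11, Add(Mul(Mul(1, Mul(4, Pow(6, -1))), Add(8, Mul(-1, -4))), Add(2, 0))) = Mul(-11, Add(Mul(Mul(1, Mul(4, Rational(1, 6))), Add(8, 4)), 2)) = Mul(-11, Add(Mul(Mul(1, Rational(2, 3)), 12), 2)) = Mul(-11, Add(Mul(Rational(2, 3), 12), 2)) = Mul(-11, Add(8, 2)) = Mul(-11, 10) = -110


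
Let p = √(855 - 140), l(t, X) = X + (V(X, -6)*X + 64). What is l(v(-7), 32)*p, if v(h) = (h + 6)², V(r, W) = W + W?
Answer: -288*√715 ≈ -7701.0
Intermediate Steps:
V(r, W) = 2*W
v(h) = (6 + h)²
l(t, X) = 64 - 11*X (l(t, X) = X + ((2*(-6))*X + 64) = X + (-12*X + 64) = X + (64 - 12*X) = 64 - 11*X)
p = √715 ≈ 26.739
l(v(-7), 32)*p = (64 - 11*32)*√715 = (64 - 352)*√715 = -288*√715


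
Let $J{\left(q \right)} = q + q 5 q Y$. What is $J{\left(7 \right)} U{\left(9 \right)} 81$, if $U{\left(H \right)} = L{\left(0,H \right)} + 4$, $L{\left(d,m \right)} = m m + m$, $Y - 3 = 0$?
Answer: $5649588$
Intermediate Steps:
$Y = 3$ ($Y = 3 + 0 = 3$)
$L{\left(d,m \right)} = m + m^{2}$ ($L{\left(d,m \right)} = m^{2} + m = m + m^{2}$)
$U{\left(H \right)} = 4 + H \left(1 + H\right)$ ($U{\left(H \right)} = H \left(1 + H\right) + 4 = 4 + H \left(1 + H\right)$)
$J{\left(q \right)} = q + 15 q^{2}$ ($J{\left(q \right)} = q + q 5 q 3 = q + 5 q q 3 = q + 5 q^{2} \cdot 3 = q + 15 q^{2}$)
$J{\left(7 \right)} U{\left(9 \right)} 81 = 7 \left(1 + 15 \cdot 7\right) \left(4 + 9 \left(1 + 9\right)\right) 81 = 7 \left(1 + 105\right) \left(4 + 9 \cdot 10\right) 81 = 7 \cdot 106 \left(4 + 90\right) 81 = 742 \cdot 94 \cdot 81 = 69748 \cdot 81 = 5649588$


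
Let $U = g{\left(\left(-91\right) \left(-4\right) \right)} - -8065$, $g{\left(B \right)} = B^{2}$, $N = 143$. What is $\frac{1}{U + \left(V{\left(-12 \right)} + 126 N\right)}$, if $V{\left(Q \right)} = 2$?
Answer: $\frac{1}{158581} \approx 6.3059 \cdot 10^{-6}$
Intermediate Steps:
$U = 140561$ ($U = \left(\left(-91\right) \left(-4\right)\right)^{2} - -8065 = 364^{2} + 8065 = 132496 + 8065 = 140561$)
$\frac{1}{U + \left(V{\left(-12 \right)} + 126 N\right)} = \frac{1}{140561 + \left(2 + 126 \cdot 143\right)} = \frac{1}{140561 + \left(2 + 18018\right)} = \frac{1}{140561 + 18020} = \frac{1}{158581}$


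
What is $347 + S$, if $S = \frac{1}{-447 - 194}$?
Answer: $\frac{222426}{641} \approx 347.0$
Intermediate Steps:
$S = - \frac{1}{641}$ ($S = \frac{1}{-641} = - \frac{1}{641} \approx -0.0015601$)
$347 + S = 347 - \frac{1}{641} = \frac{222426}{641}$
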